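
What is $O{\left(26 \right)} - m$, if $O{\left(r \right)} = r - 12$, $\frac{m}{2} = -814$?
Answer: $1642$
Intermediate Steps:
$m = -1628$ ($m = 2 \left(-814\right) = -1628$)
$O{\left(r \right)} = -12 + r$
$O{\left(26 \right)} - m = \left(-12 + 26\right) - -1628 = 14 + 1628 = 1642$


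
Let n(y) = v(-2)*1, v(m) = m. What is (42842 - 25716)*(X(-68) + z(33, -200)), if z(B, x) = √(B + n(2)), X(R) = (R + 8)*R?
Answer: 69874080 + 17126*√31 ≈ 6.9969e+7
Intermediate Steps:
X(R) = R*(8 + R) (X(R) = (8 + R)*R = R*(8 + R))
n(y) = -2 (n(y) = -2*1 = -2)
z(B, x) = √(-2 + B) (z(B, x) = √(B - 2) = √(-2 + B))
(42842 - 25716)*(X(-68) + z(33, -200)) = (42842 - 25716)*(-68*(8 - 68) + √(-2 + 33)) = 17126*(-68*(-60) + √31) = 17126*(4080 + √31) = 69874080 + 17126*√31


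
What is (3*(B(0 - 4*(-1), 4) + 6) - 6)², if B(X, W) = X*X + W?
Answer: 5184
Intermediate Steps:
B(X, W) = W + X² (B(X, W) = X² + W = W + X²)
(3*(B(0 - 4*(-1), 4) + 6) - 6)² = (3*((4 + (0 - 4*(-1))²) + 6) - 6)² = (3*((4 + (0 + 4)²) + 6) - 6)² = (3*((4 + 4²) + 6) - 6)² = (3*((4 + 16) + 6) - 6)² = (3*(20 + 6) - 6)² = (3*26 - 6)² = (78 - 6)² = 72² = 5184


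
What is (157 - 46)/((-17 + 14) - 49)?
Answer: -111/52 ≈ -2.1346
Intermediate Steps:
(157 - 46)/((-17 + 14) - 49) = 111/(-3 - 49) = 111/(-52) = -1/52*111 = -111/52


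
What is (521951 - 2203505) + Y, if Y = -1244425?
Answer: -2925979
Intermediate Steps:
(521951 - 2203505) + Y = (521951 - 2203505) - 1244425 = -1681554 - 1244425 = -2925979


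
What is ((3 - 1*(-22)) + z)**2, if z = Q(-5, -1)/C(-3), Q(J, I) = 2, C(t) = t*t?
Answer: 51529/81 ≈ 636.16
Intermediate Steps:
C(t) = t**2
z = 2/9 (z = 2/((-3)**2) = 2/9 ≈ 0.22222)
((3 - 1*(-22)) + z)**2 = ((3 - 1*(-22)) + 2/9)**2 = ((3 + 22) + 2/9)**2 = (25 + 2/9)**2 = (227/9)**2 = 51529/81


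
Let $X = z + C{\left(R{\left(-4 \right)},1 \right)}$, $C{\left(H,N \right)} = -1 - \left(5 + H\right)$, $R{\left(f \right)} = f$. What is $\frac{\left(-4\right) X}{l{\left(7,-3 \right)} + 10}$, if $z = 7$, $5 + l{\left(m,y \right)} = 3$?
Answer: $- \frac{5}{2} \approx -2.5$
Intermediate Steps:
$l{\left(m,y \right)} = -2$ ($l{\left(m,y \right)} = -5 + 3 = -2$)
$C{\left(H,N \right)} = -6 - H$
$X = 5$ ($X = 7 - 2 = 5$)
$\frac{\left(-4\right) X}{l{\left(7,-3 \right)} + 10} = \frac{\left(-4\right) 5}{-2 + 10} = - \frac{20}{8} = \left(-20\right) \frac{1}{8} = - \frac{5}{2}$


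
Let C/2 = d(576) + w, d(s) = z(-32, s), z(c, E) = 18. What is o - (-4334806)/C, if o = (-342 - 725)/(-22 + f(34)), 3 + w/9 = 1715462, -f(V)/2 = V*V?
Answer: 7177430195/12011657922 ≈ 0.59754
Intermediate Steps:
f(V) = -2*V² (f(V) = -2*V*V = -2*V²)
w = 15439131 (w = -27 + 9*1715462 = -27 + 15439158 = 15439131)
d(s) = 18
C = 30878298 (C = 2*(18 + 15439131) = 2*15439149 = 30878298)
o = 1067/2334 (o = (-342 - 725)/(-22 - 2*34²) = -1067/(-22 - 2*1156) = -1067/(-22 - 2312) = -1067/(-2334) = -1067*(-1/2334) = 1067/2334 ≈ 0.45716)
o - (-4334806)/C = 1067/2334 - (-4334806)/30878298 = 1067/2334 - 1*(-2167403/15439149) = 1067/2334 + 2167403/15439149 = 7177430195/12011657922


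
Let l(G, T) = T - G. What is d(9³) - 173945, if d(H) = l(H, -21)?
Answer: -174695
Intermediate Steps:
d(H) = -21 - H
d(9³) - 173945 = (-21 - 1*9³) - 173945 = (-21 - 1*729) - 173945 = (-21 - 729) - 173945 = -750 - 173945 = -174695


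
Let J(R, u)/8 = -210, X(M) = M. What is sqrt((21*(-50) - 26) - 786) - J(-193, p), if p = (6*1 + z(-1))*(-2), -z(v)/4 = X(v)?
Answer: 1680 + 7*I*sqrt(38) ≈ 1680.0 + 43.151*I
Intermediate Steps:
z(v) = -4*v
p = -20 (p = (6*1 - 4*(-1))*(-2) = (6 + 4)*(-2) = 10*(-2) = -20)
J(R, u) = -1680 (J(R, u) = 8*(-210) = -1680)
sqrt((21*(-50) - 26) - 786) - J(-193, p) = sqrt((21*(-50) - 26) - 786) - 1*(-1680) = sqrt((-1050 - 26) - 786) + 1680 = sqrt(-1076 - 786) + 1680 = sqrt(-1862) + 1680 = 7*I*sqrt(38) + 1680 = 1680 + 7*I*sqrt(38)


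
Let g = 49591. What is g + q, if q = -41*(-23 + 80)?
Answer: 47254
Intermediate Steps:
q = -2337 (q = -41*57 = -2337)
g + q = 49591 - 2337 = 47254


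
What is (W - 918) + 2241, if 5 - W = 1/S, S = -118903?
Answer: 157903185/118903 ≈ 1328.0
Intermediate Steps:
W = 594516/118903 (W = 5 - 1/(-118903) = 5 - 1*(-1/118903) = 5 + 1/118903 = 594516/118903 ≈ 5.0000)
(W - 918) + 2241 = (594516/118903 - 918) + 2241 = -108558438/118903 + 2241 = 157903185/118903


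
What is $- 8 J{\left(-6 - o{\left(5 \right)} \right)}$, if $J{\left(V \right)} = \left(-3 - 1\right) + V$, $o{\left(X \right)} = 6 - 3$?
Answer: $104$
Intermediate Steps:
$o{\left(X \right)} = 3$ ($o{\left(X \right)} = 6 - 3 = 3$)
$J{\left(V \right)} = -4 + V$
$- 8 J{\left(-6 - o{\left(5 \right)} \right)} = - 8 \left(-4 - 9\right) = \left(-8\right) \left(-13\right) = 104$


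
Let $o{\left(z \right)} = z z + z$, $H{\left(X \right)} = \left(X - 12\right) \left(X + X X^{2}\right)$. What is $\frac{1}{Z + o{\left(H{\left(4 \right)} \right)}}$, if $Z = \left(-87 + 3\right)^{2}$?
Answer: $\frac{1}{302448} \approx 3.3064 \cdot 10^{-6}$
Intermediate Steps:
$H{\left(X \right)} = \left(-12 + X\right) \left(X + X^{3}\right)$
$o{\left(z \right)} = z + z^{2}$ ($o{\left(z \right)} = z^{2} + z = z + z^{2}$)
$Z = 7056$ ($Z = \left(-84\right)^{2} = 7056$)
$\frac{1}{Z + o{\left(H{\left(4 \right)} \right)}} = \frac{1}{7056 + 4 \left(-12 + 4 + 4^{3} - 12 \cdot 4^{2}\right) \left(1 + 4 \left(-12 + 4 + 4^{3} - 12 \cdot 4^{2}\right)\right)} = \frac{1}{7056 + 4 \left(-12 + 4 + 64 - 192\right) \left(1 + 4 \left(-12 + 4 + 64 - 192\right)\right)} = \frac{1}{7056 + 4 \left(-136\right) \left(1 + 4 \left(-136\right)\right)} = \frac{1}{7056 - 544 \left(1 - 544\right)} = \frac{1}{7056 - -295392} = \frac{1}{7056 + 295392} = \frac{1}{302448}$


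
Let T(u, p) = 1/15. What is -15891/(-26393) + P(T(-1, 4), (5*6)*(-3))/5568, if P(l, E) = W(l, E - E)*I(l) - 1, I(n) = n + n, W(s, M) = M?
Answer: 88454695/146956224 ≈ 0.60191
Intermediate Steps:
T(u, p) = 1/15
I(n) = 2*n
P(l, E) = -1 (P(l, E) = (E - E)*(2*l) - 1 = 0*(2*l) - 1 = 0 - 1 = -1)
-15891/(-26393) + P(T(-1, 4), (5*6)*(-3))/5568 = -15891/(-26393) - 1/5568 = -15891*(-1/26393) - 1*1/5568 = 15891/26393 - 1/5568 = 88454695/146956224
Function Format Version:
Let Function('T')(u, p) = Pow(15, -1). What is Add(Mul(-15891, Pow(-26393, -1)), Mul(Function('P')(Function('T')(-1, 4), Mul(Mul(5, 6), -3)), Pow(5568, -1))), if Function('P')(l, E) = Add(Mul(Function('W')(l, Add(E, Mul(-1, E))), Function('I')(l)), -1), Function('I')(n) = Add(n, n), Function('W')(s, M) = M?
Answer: Rational(88454695, 146956224) ≈ 0.60191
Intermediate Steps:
Function('T')(u, p) = Rational(1, 15)
Function('I')(n) = Mul(2, n)
Function('P')(l, E) = -1 (Function('P')(l, E) = Add(Mul(Add(E, Mul(-1, E)), Mul(2, l)), -1) = Add(Mul(0, Mul(2, l)), -1) = Add(0, -1) = -1)
Add(Mul(-15891, Pow(-26393, -1)), Mul(Function('P')(Function('T')(-1, 4), Mul(Mul(5, 6), -3)), Pow(5568, -1))) = Add(Mul(-15891, Pow(-26393, -1)), Mul(-1, Pow(5568, -1))) = Add(Mul(-15891, Rational(-1, 26393)), Mul(-1, Rational(1, 5568))) = Add(Rational(15891, 26393), Rational(-1, 5568)) = Rational(88454695, 146956224)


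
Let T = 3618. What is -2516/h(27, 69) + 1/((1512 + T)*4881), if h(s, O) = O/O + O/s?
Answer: -70874389661/100158120 ≈ -707.63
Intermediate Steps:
h(s, O) = 1 + O/s
-2516/h(27, 69) + 1/((1512 + T)*4881) = -2516*27/(69 + 27) + 1/((1512 + 3618)*4881) = -2516/((1/27)*96) + (1/4881)/5130 = -2516/32/9 + (1/5130)*(1/4881) = -2516*9/32 + 1/25039530 = -5661/8 + 1/25039530 = -70874389661/100158120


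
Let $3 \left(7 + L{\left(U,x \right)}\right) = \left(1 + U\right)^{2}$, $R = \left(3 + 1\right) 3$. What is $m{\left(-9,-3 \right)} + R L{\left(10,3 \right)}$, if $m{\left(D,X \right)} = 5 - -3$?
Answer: $408$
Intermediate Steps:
$R = 12$ ($R = 4 \cdot 3 = 12$)
$m{\left(D,X \right)} = 8$ ($m{\left(D,X \right)} = 5 + 3 = 8$)
$L{\left(U,x \right)} = -7 + \frac{\left(1 + U\right)^{2}}{3}$
$m{\left(-9,-3 \right)} + R L{\left(10,3 \right)} = 8 + 12 \left(-7 + \frac{\left(1 + 10\right)^{2}}{3}\right) = 8 + 12 \left(-7 + \frac{11^{2}}{3}\right) = 8 + 12 \left(-7 + \frac{1}{3} \cdot 121\right) = 8 + 12 \left(-7 + \frac{121}{3}\right) = 8 + 12 \cdot \frac{100}{3} = 8 + 400 = 408$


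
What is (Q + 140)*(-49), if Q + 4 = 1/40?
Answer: -266609/40 ≈ -6665.2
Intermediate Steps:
Q = -159/40 (Q = -4 + 1/40 = -159/40 ≈ -3.9750)
(Q + 140)*(-49) = (-159/40 + 140)*(-49) = (5441/40)*(-49) = -266609/40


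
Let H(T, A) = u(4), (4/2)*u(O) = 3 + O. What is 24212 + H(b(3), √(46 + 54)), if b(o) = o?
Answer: 48431/2 ≈ 24216.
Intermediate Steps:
u(O) = 3/2 + O/2 (u(O) = (3 + O)/2 = 3/2 + O/2)
H(T, A) = 7/2 (H(T, A) = 3/2 + (½)*4 = 3/2 + 2 = 7/2)
24212 + H(b(3), √(46 + 54)) = 24212 + 7/2 = 48431/2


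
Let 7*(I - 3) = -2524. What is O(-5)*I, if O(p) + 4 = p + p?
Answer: 5006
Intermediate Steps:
I = -2503/7 (I = 3 + (⅐)*(-2524) = 3 - 2524/7 = -2503/7 ≈ -357.57)
O(p) = -4 + 2*p (O(p) = -4 + (p + p) = -4 + 2*p)
O(-5)*I = (-4 + 2*(-5))*(-2503/7) = (-4 - 10)*(-2503/7) = -14*(-2503/7) = 5006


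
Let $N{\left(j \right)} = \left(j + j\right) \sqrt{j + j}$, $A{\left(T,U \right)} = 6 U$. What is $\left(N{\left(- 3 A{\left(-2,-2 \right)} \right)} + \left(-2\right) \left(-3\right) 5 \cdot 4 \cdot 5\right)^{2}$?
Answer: $733248 + 518400 \sqrt{2} \approx 1.4664 \cdot 10^{6}$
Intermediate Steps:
$N{\left(j \right)} = 2 \sqrt{2} j^{\frac{3}{2}}$ ($N{\left(j \right)} = 2 j \sqrt{2 j} = 2 j \sqrt{2} \sqrt{j} = 2 \sqrt{2} j^{\frac{3}{2}}$)
$\left(N{\left(- 3 A{\left(-2,-2 \right)} \right)} + \left(-2\right) \left(-3\right) 5 \cdot 4 \cdot 5\right)^{2} = \left(2 \sqrt{2} \left(- 3 \cdot 6 \left(-2\right)\right)^{\frac{3}{2}} + \left(-2\right) \left(-3\right) 5 \cdot 4 \cdot 5\right)^{2} = \left(2 \sqrt{2} \left(\left(-3\right) \left(-12\right)\right)^{\frac{3}{2}} + 6 \cdot 20 \cdot 5\right)^{2} = \left(2 \sqrt{2} \cdot 36^{\frac{3}{2}} + 6 \cdot 100\right)^{2} = \left(2 \sqrt{2} \cdot 216 + 600\right)^{2} = \left(432 \sqrt{2} + 600\right)^{2} = \left(600 + 432 \sqrt{2}\right)^{2}$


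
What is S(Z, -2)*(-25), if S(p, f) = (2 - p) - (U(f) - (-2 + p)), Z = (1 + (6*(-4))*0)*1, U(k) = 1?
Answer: 25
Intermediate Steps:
Z = 1 (Z = (1 - 24*0)*1 = (1 + 0)*1 = 1*1 = 1)
S(p, f) = -1 (S(p, f) = (2 - p) - (1 - (-2 + p)) = (2 - p) - (1 + (2 - p)) = (2 - p) - (3 - p) = (2 - p) + (-3 + p) = -1)
S(Z, -2)*(-25) = -1*(-25) = 25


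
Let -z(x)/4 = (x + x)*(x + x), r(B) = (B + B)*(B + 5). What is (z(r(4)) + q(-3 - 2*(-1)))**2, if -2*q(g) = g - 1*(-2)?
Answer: 27519160321/4 ≈ 6.8798e+9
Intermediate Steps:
r(B) = 2*B*(5 + B) (r(B) = (2*B)*(5 + B) = 2*B*(5 + B))
q(g) = -1 - g/2 (q(g) = -(g - 1*(-2))/2 = -(g + 2)/2 = -(2 + g)/2 = -1 - g/2)
z(x) = -16*x**2 (z(x) = -4*(x + x)*(x + x) = -4*2*x*2*x = -16*x**2)
(z(r(4)) + q(-3 - 2*(-1)))**2 = (-16*64*(5 + 4)**2 + (-1 - (-3 - 2*(-1))/2))**2 = (-16*(2*4*9)**2 + (-1 - (-3 + 2)/2))**2 = (-16*72**2 + (-1 - 1/2*(-1)))**2 = (-16*5184 + (-1 + 1/2))**2 = (-82944 - 1/2)**2 = (-165889/2)**2 = 27519160321/4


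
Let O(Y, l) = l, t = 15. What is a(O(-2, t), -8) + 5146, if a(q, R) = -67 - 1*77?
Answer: 5002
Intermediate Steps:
a(q, R) = -144 (a(q, R) = -67 - 77 = -144)
a(O(-2, t), -8) + 5146 = -144 + 5146 = 5002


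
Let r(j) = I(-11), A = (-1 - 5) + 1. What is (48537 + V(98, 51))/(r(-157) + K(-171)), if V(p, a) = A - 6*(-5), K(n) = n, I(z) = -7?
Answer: -24281/89 ≈ -272.82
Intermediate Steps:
A = -5 (A = -6 + 1 = -5)
r(j) = -7
V(p, a) = 25 (V(p, a) = -5 - 6*(-5) = -5 + 30 = 25)
(48537 + V(98, 51))/(r(-157) + K(-171)) = (48537 + 25)/(-7 - 171) = 48562/(-178) = 48562*(-1/178) = -24281/89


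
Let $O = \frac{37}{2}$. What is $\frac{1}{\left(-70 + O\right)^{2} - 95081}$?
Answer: $- \frac{4}{369715} \approx -1.0819 \cdot 10^{-5}$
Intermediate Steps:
$O = \frac{37}{2}$ ($O = 37 \cdot \frac{1}{2} = \frac{37}{2} \approx 18.5$)
$\frac{1}{\left(-70 + O\right)^{2} - 95081} = \frac{1}{\left(-70 + \frac{37}{2}\right)^{2} - 95081} = \frac{1}{\left(- \frac{103}{2}\right)^{2} - 95081} = \frac{1}{\frac{10609}{4} - 95081} = \frac{1}{- \frac{369715}{4}} = - \frac{4}{369715}$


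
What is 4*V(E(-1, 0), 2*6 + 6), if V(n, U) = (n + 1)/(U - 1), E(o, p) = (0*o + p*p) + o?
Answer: 0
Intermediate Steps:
E(o, p) = o + p**2 (E(o, p) = (0 + p**2) + o = p**2 + o = o + p**2)
V(n, U) = (1 + n)/(-1 + U)
4*V(E(-1, 0), 2*6 + 6) = 4*((1 + (-1 + 0**2))/(-1 + (2*6 + 6))) = 4*((1 + (-1 + 0))/(-1 + (12 + 6))) = 4*((1 - 1)/(-1 + 18)) = 4*(0/17) = 4*((1/17)*0) = 4*0 = 0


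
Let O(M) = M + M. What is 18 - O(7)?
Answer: 4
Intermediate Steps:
O(M) = 2*M
18 - O(7) = 18 - 2*7 = 18 - 1*14 = 18 - 14 = 4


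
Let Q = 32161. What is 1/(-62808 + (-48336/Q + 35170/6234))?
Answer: -100245837/6295825642423 ≈ -1.5923e-5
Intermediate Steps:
1/(-62808 + (-48336/Q + 35170/6234)) = 1/(-62808 + (-48336/32161 + 35170/6234)) = 1/(-62808 + (-48336*1/32161 + 35170*(1/6234))) = 1/(-62808 + (-48336/32161 + 17585/3117)) = 1/(-62808 + 414887873/100245837) = 1/(-6295825642423/100245837) = -100245837/6295825642423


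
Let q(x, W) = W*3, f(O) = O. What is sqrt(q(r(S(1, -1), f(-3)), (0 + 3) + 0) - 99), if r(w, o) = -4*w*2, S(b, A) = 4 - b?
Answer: 3*I*sqrt(10) ≈ 9.4868*I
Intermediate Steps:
r(w, o) = -8*w
q(x, W) = 3*W
sqrt(q(r(S(1, -1), f(-3)), (0 + 3) + 0) - 99) = sqrt(3*((0 + 3) + 0) - 99) = sqrt(3*(3 + 0) - 99) = sqrt(3*3 - 99) = sqrt(9 - 99) = sqrt(-90) = 3*I*sqrt(10)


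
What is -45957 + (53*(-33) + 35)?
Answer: -47671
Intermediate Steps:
-45957 + (53*(-33) + 35) = -45957 + (-1749 + 35) = -45957 - 1714 = -47671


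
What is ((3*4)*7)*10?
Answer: 840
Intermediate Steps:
((3*4)*7)*10 = (12*7)*10 = 84*10 = 840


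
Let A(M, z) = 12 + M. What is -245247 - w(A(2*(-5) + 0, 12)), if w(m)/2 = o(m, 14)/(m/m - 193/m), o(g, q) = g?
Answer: -46842169/191 ≈ -2.4525e+5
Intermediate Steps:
w(m) = 2*m/(1 - 193/m) (w(m) = 2*(m/(m/m - 193/m)) = 2*(m/(1 - 193/m)) = 2*m/(1 - 193/m))
-245247 - w(A(2*(-5) + 0, 12)) = -245247 - 2*(12 + (2*(-5) + 0))²/(-193 + (12 + (2*(-5) + 0))) = -245247 - 2*(12 + (-10 + 0))²/(-193 + (12 + (-10 + 0))) = -245247 - 2*(12 - 10)²/(-193 + (12 - 10)) = -245247 - 2*2²/(-193 + 2) = -245247 - 2*4/(-191) = -245247 - 2*4*(-1)/191 = -245247 - 1*(-8/191) = -245247 + 8/191 = -46842169/191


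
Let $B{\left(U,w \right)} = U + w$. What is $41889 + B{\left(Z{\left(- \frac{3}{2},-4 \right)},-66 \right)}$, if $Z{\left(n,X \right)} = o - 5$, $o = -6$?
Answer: $41812$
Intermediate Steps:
$Z{\left(n,X \right)} = -11$ ($Z{\left(n,X \right)} = -6 - 5 = -11$)
$41889 + B{\left(Z{\left(- \frac{3}{2},-4 \right)},-66 \right)} = 41889 - 77 = 41812$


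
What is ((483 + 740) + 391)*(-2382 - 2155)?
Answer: -7322718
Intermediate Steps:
((483 + 740) + 391)*(-2382 - 2155) = (1223 + 391)*(-4537) = 1614*(-4537) = -7322718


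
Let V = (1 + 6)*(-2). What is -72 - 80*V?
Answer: 1048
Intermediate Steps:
V = -14 (V = 7*(-2) = -14)
-72 - 80*V = -72 - 80*(-14) = -72 + 1120 = 1048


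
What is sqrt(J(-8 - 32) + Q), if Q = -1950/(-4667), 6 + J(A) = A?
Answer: 2*I*sqrt(1468669)/359 ≈ 6.7515*I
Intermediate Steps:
J(A) = -6 + A
Q = 150/359 (Q = -1950*(-1/4667) = 150/359 ≈ 0.41783)
sqrt(J(-8 - 32) + Q) = sqrt((-6 + (-8 - 32)) + 150/359) = sqrt((-6 - 40) + 150/359) = sqrt(-46 + 150/359) = sqrt(-16364/359) = 2*I*sqrt(1468669)/359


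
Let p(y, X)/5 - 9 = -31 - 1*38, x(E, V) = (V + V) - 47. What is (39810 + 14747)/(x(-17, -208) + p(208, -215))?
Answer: -54557/763 ≈ -71.503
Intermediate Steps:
x(E, V) = -47 + 2*V (x(E, V) = 2*V - 47 = -47 + 2*V)
p(y, X) = -300 (p(y, X) = 45 + 5*(-31 - 1*38) = 45 + 5*(-31 - 38) = 45 + 5*(-69) = 45 - 345 = -300)
(39810 + 14747)/(x(-17, -208) + p(208, -215)) = (39810 + 14747)/((-47 + 2*(-208)) - 300) = 54557/((-47 - 416) - 300) = 54557/(-463 - 300) = 54557/(-763) = 54557*(-1/763) = -54557/763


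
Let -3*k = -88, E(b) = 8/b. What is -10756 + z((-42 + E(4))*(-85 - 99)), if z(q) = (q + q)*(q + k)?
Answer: 326280692/3 ≈ 1.0876e+8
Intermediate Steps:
k = 88/3 (k = -1/3*(-88) = 88/3 ≈ 29.333)
z(q) = 2*q*(88/3 + q) (z(q) = (q + q)*(q + 88/3) = (2*q)*(88/3 + q) = 2*q*(88/3 + q))
-10756 + z((-42 + E(4))*(-85 - 99)) = -10756 + 2*((-42 + 8/4)*(-85 - 99))*(88 + 3*((-42 + 8/4)*(-85 - 99)))/3 = -10756 + 2*((-42 + 8*(1/4))*(-184))*(88 + 3*((-42 + 8*(1/4))*(-184)))/3 = -10756 + 2*((-42 + 2)*(-184))*(88 + 3*((-42 + 2)*(-184)))/3 = -10756 + 2*(-40*(-184))*(88 + 3*(-40*(-184)))/3 = -10756 + (2/3)*7360*(88 + 3*7360) = -10756 + (2/3)*7360*(88 + 22080) = -10756 + (2/3)*7360*22168 = -10756 + 326312960/3 = 326280692/3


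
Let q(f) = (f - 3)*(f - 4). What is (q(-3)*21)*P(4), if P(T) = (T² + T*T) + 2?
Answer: 29988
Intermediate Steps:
P(T) = 2 + 2*T² (P(T) = (T² + T²) + 2 = 2*T² + 2 = 2 + 2*T²)
q(f) = (-4 + f)*(-3 + f) (q(f) = (-3 + f)*(-4 + f) = (-4 + f)*(-3 + f))
(q(-3)*21)*P(4) = ((12 + (-3)² - 7*(-3))*21)*(2 + 2*4²) = ((12 + 9 + 21)*21)*(2 + 2*16) = (42*21)*(2 + 32) = 882*34 = 29988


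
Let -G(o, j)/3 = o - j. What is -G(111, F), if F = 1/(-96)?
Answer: 10657/32 ≈ 333.03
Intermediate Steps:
F = -1/96 ≈ -0.010417
G(o, j) = -3*o + 3*j (G(o, j) = -3*(o - j) = -3*o + 3*j)
-G(111, F) = -(-3*111 + 3*(-1/96)) = -(-333 - 1/32) = -1*(-10657/32) = 10657/32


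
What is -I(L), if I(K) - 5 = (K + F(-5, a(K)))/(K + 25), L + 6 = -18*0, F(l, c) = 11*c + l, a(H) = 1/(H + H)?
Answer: -997/228 ≈ -4.3728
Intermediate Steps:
a(H) = 1/(2*H)
F(l, c) = l + 11*c
L = -6 (L = -6 - 18*0 = -6 + 0 = -6)
I(K) = 5 + (-5 + K + 11/(2*K))/(25 + K) (I(K) = 5 + (K + (-5 + 11*(1/(2*K))))/(K + 25) = 5 + (K + (-5 + 11/(2*K)))/(25 + K) = 5 + (-5 + K + 11/(2*K))/(25 + K))
-I(L) = -(11 + 12*(-6)*(20 - 6))/(2*(-6)*(25 - 6)) = -(-1)*(11 + 12*(-6)*14)/(2*6*19) = -(-1)*(11 - 1008)/(2*6*19) = -(-1)*(-997)/(2*6*19) = -1*997/228 = -997/228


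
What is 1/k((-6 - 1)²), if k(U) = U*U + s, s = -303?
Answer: 1/2098 ≈ 0.00047664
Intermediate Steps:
k(U) = -303 + U² (k(U) = U*U - 303 = U² - 303 = -303 + U²)
1/k((-6 - 1)²) = 1/(-303 + ((-6 - 1)²)²) = 1/(-303 + ((-7)²)²) = 1/(-303 + 49²) = 1/(-303 + 2401) = 1/2098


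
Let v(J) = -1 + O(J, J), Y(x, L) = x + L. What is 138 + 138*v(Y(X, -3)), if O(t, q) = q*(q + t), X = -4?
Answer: 13524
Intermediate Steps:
Y(x, L) = L + x
v(J) = -1 + 2*J² (v(J) = -1 + J*(J + J) = -1 + J*(2*J) = -1 + 2*J²)
138 + 138*v(Y(X, -3)) = 138 + 138*(-1 + 2*(-3 - 4)²) = 138 + 138*(-1 + 2*(-7)²) = 138 + 138*(-1 + 2*49) = 138 + 138*(-1 + 98) = 138 + 138*97 = 138 + 13386 = 13524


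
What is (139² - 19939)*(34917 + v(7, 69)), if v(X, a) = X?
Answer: -21583032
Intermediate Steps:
(139² - 19939)*(34917 + v(7, 69)) = (139² - 19939)*(34917 + 7) = (19321 - 19939)*34924 = -618*34924 = -21583032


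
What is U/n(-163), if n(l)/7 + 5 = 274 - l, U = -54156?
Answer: -4513/252 ≈ -17.909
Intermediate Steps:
n(l) = 1883 - 7*l (n(l) = -35 + 7*(274 - l) = -35 + (1918 - 7*l) = 1883 - 7*l)
U/n(-163) = -54156/(1883 - 7*(-163)) = -54156/(1883 + 1141) = -54156/3024 = -54156*1/3024 = -4513/252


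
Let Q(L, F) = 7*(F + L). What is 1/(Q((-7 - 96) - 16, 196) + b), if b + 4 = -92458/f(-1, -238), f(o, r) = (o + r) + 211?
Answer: 14/53719 ≈ 0.00026062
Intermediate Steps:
f(o, r) = 211 + o + r
Q(L, F) = 7*F + 7*L
b = 46173/14 (b = -4 - 92458/(211 - 1 - 238) = -4 - 92458/(-28) = -4 - 92458*(-1/28) = -4 + 46229/14 = 46173/14 ≈ 3298.1)
1/(Q((-7 - 96) - 16, 196) + b) = 1/((7*196 + 7*((-7 - 96) - 16)) + 46173/14) = 1/((1372 + 7*(-103 - 16)) + 46173/14) = 1/((1372 + 7*(-119)) + 46173/14) = 1/((1372 - 833) + 46173/14) = 1/(539 + 46173/14) = 1/(53719/14) = 14/53719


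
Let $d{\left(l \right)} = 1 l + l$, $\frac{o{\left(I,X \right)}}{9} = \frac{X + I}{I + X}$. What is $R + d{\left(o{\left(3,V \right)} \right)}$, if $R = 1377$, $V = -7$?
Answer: $1395$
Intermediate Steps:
$o{\left(I,X \right)} = 9$ ($o{\left(I,X \right)} = 9 \frac{X + I}{I + X} = 9 \frac{I + X}{I + X} = 9 \cdot 1 = 9$)
$d{\left(l \right)} = 2 l$ ($d{\left(l \right)} = l + l = 2 l$)
$R + d{\left(o{\left(3,V \right)} \right)} = 1377 + 2 \cdot 9 = 1377 + 18 = 1395$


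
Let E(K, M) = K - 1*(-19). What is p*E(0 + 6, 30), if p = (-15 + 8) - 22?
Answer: -725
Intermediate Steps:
p = -29 (p = -7 - 22 = -29)
E(K, M) = 19 + K (E(K, M) = K + 19 = 19 + K)
p*E(0 + 6, 30) = -29*(19 + (0 + 6)) = -29*(19 + 6) = -29*25 = -725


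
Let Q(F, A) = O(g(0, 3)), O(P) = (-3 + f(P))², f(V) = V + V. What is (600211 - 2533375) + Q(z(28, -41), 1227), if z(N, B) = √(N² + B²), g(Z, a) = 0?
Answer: -1933155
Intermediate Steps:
f(V) = 2*V
z(N, B) = √(B² + N²)
O(P) = (-3 + 2*P)²
Q(F, A) = 9 (Q(F, A) = (-3 + 2*0)² = (-3 + 0)² = (-3)² = 9)
(600211 - 2533375) + Q(z(28, -41), 1227) = (600211 - 2533375) + 9 = -1933164 + 9 = -1933155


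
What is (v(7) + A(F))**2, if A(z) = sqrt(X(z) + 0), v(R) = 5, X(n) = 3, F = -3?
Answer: (5 + sqrt(3))**2 ≈ 45.320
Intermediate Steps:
A(z) = sqrt(3) (A(z) = sqrt(3 + 0) = sqrt(3))
(v(7) + A(F))**2 = (5 + sqrt(3))**2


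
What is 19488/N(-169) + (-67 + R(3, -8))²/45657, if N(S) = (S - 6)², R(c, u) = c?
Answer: 145029088/199749375 ≈ 0.72606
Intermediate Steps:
N(S) = (-6 + S)²
19488/N(-169) + (-67 + R(3, -8))²/45657 = 19488/((-6 - 169)²) + (-67 + 3)²/45657 = 19488/((-175)²) + (-64)²*(1/45657) = 19488/30625 + 4096*(1/45657) = 19488*(1/30625) + 4096/45657 = 2784/4375 + 4096/45657 = 145029088/199749375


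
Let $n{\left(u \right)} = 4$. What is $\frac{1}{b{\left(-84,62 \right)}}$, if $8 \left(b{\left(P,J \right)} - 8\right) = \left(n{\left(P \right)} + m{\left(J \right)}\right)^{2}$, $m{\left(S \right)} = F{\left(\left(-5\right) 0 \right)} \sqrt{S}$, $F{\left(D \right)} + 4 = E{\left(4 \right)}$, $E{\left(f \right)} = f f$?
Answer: $\frac{563}{629474} - \frac{3 \sqrt{62}}{314737} \approx 0.00081934$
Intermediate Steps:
$E{\left(f \right)} = f^{2}$
$F{\left(D \right)} = 12$ ($F{\left(D \right)} = -4 + 4^{2} = -4 + 16 = 12$)
$m{\left(S \right)} = 12 \sqrt{S}$
$b{\left(P,J \right)} = 8 + \frac{\left(4 + 12 \sqrt{J}\right)^{2}}{8}$
$\frac{1}{b{\left(-84,62 \right)}} = \frac{1}{10 + 12 \sqrt{62} + 18 \cdot 62} = \frac{1}{10 + 12 \sqrt{62} + 1116} = \frac{1}{1126 + 12 \sqrt{62}}$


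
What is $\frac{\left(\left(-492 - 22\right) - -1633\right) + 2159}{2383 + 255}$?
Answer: $\frac{1639}{1319} \approx 1.2426$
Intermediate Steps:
$\frac{\left(\left(-492 - 22\right) - -1633\right) + 2159}{2383 + 255} = \frac{\left(-514 + 1633\right) + 2159}{2638} = \left(1119 + 2159\right) \frac{1}{2638} = 3278 \cdot \frac{1}{2638} = \frac{1639}{1319}$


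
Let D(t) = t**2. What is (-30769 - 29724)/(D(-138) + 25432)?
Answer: -60493/44476 ≈ -1.3601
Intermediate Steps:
(-30769 - 29724)/(D(-138) + 25432) = (-30769 - 29724)/((-138)**2 + 25432) = -60493/(19044 + 25432) = -60493/44476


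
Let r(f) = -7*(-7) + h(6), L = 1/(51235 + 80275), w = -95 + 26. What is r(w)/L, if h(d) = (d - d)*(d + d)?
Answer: 6443990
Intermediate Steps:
w = -69
h(d) = 0 (h(d) = 0*(2*d) = 0)
L = 1/131510 ≈ 7.6040e-6
r(f) = 49 (r(f) = -7*(-7) + 0 = 49 + 0 = 49)
r(w)/L = 49/(1/131510) = 49*131510 = 6443990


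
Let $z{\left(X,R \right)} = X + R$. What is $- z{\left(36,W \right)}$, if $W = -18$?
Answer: $-18$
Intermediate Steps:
$z{\left(X,R \right)} = R + X$
$- z{\left(36,W \right)} = - (-18 + 36) = \left(-1\right) 18 = -18$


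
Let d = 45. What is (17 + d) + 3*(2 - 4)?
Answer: 56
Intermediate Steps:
(17 + d) + 3*(2 - 4) = (17 + 45) + 3*(2 - 4) = 62 + 3*(-2) = 62 - 6 = 56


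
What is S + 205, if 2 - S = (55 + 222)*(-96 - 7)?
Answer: 28738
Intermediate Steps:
S = 28533 (S = 2 - (55 + 222)*(-96 - 7) = 2 - 277*(-103) = 2 - 1*(-28531) = 2 + 28531 = 28533)
S + 205 = 28533 + 205 = 28738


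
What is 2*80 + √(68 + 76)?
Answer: 172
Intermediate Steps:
2*80 + √(68 + 76) = 160 + √144 = 160 + 12 = 172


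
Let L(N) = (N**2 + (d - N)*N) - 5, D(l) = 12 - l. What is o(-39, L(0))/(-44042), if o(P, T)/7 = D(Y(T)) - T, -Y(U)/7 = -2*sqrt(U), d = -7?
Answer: -119/44042 + 49*I*sqrt(5)/22021 ≈ -0.002702 + 0.0049756*I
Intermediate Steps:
Y(U) = 14*sqrt(U) (Y(U) = -(-14)*sqrt(U) = 14*sqrt(U))
L(N) = -5 + N**2 + N*(-7 - N) (L(N) = (N**2 + (-7 - N)*N) - 5 = (N**2 + N*(-7 - N)) - 5 = -5 + N**2 + N*(-7 - N))
o(P, T) = 84 - 98*sqrt(T) - 7*T (o(P, T) = 7*((12 - 14*sqrt(T)) - T) = 7*(12 - T - 14*sqrt(T)) = 84 - 98*sqrt(T) - 7*T)
o(-39, L(0))/(-44042) = (84 - 98*sqrt(-5 - 7*0) - 7*(-5 - 7*0))/(-44042) = (84 - 98*sqrt(-5 + 0) - 7*(-5 + 0))*(-1/44042) = (84 - 98*I*sqrt(5) - 7*(-5))*(-1/44042) = (84 - 98*I*sqrt(5) + 35)*(-1/44042) = (119 - 98*I*sqrt(5))*(-1/44042) = -119/44042 + 49*I*sqrt(5)/22021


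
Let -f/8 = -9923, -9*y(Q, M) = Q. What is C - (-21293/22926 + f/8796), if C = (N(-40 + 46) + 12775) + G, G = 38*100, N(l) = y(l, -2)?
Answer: 278391605315/16804758 ≈ 16566.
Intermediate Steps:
y(Q, M) = -Q/9
N(l) = -l/9
f = 79384 (f = -8*(-9923) = 79384)
G = 3800
C = 49723/3 (C = (-(-40 + 46)/9 + 12775) + 3800 = (-1/9*6 + 12775) + 3800 = (-2/3 + 12775) + 3800 = 38323/3 + 3800 = 49723/3 ≈ 16574.)
C - (-21293/22926 + f/8796) = 49723/3 - (-21293/22926 + 79384/8796) = 49723/3 - (-21293*1/22926 + 79384*(1/8796)) = 49723/3 - (-21293/22926 + 19846/2199) = 49723/3 - 1*136055363/16804758 = 49723/3 - 136055363/16804758 = 278391605315/16804758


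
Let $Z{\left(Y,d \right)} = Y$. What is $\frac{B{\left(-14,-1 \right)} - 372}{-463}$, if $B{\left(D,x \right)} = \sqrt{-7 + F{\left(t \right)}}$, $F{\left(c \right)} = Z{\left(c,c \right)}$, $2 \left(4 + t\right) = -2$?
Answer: $\frac{372}{463} - \frac{2 i \sqrt{3}}{463} \approx 0.80346 - 0.0074819 i$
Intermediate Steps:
$t = -5$ ($t = -4 + \frac{1}{2} \left(-2\right) = -4 - 1 = -5$)
$F{\left(c \right)} = c$
$B{\left(D,x \right)} = 2 i \sqrt{3}$ ($B{\left(D,x \right)} = \sqrt{-7 - 5} = \sqrt{-12} = 2 i \sqrt{3}$)
$\frac{B{\left(-14,-1 \right)} - 372}{-463} = \frac{2 i \sqrt{3} - 372}{-463} = \left(2 i \sqrt{3} - 372\right) \left(- \frac{1}{463}\right) = \left(-372 + 2 i \sqrt{3}\right) \left(- \frac{1}{463}\right) = \frac{372}{463} - \frac{2 i \sqrt{3}}{463}$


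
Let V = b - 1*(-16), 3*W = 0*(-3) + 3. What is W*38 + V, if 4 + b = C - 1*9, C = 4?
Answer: 45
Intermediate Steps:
b = -9 (b = -4 + (4 - 1*9) = -4 + (4 - 9) = -4 - 5 = -9)
W = 1 (W = (0*(-3) + 3)/3 = (0 + 3)/3 = (⅓)*3 = 1)
V = 7 (V = -9 - 1*(-16) = -9 + 16 = 7)
W*38 + V = 1*38 + 7 = 38 + 7 = 45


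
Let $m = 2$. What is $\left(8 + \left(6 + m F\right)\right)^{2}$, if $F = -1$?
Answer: $144$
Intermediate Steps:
$\left(8 + \left(6 + m F\right)\right)^{2} = \left(8 + \left(6 + 2 \left(-1\right)\right)\right)^{2} = \left(8 + \left(6 - 2\right)\right)^{2} = \left(8 + 4\right)^{2} = 12^{2} = 144$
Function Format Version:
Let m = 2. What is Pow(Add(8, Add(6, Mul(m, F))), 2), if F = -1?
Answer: 144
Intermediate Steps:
Pow(Add(8, Add(6, Mul(m, F))), 2) = Pow(Add(8, Add(6, Mul(2, -1))), 2) = Pow(Add(8, Add(6, -2)), 2) = Pow(Add(8, 4), 2) = Pow(12, 2) = 144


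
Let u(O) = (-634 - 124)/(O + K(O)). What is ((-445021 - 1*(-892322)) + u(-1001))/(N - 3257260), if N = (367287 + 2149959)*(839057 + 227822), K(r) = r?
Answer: 223874340/1344139615805987 ≈ 1.6656e-7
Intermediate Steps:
u(O) = -379/O (u(O) = (-634 - 124)/(O + O) = -758*1/(2*O) = -379/O)
N = 2685596895234 (N = 2517246*1066879 = 2685596895234)
((-445021 - 1*(-892322)) + u(-1001))/(N - 3257260) = ((-445021 - 1*(-892322)) - 379/(-1001))/(2685596895234 - 3257260) = ((-445021 + 892322) - 379*(-1/1001))/2685593637974 = (447301 + 379/1001)*(1/2685593637974) = (447748680/1001)*(1/2685593637974) = 223874340/1344139615805987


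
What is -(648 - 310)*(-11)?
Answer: 3718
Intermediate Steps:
-(648 - 310)*(-11) = -338*(-11) = -1*(-3718) = 3718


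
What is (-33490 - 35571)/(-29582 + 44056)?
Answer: -69061/14474 ≈ -4.7714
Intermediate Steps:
(-33490 - 35571)/(-29582 + 44056) = -69061/14474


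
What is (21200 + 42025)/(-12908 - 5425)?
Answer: -7025/2037 ≈ -3.4487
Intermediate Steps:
(21200 + 42025)/(-12908 - 5425) = 63225/(-18333) = 63225*(-1/18333) = -7025/2037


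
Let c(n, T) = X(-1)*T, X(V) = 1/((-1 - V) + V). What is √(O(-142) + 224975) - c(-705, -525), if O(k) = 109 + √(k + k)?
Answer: -525 + √(225084 + 2*I*√71) ≈ -50.57 + 0.017761*I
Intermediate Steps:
X(V) = -1 (X(V) = 1/(-1) = -1)
c(n, T) = -T
O(k) = 109 + √2*√k (O(k) = 109 + √(2*k) = 109 + √2*√k)
√(O(-142) + 224975) - c(-705, -525) = √((109 + √2*√(-142)) + 224975) - (-1)*(-525) = √((109 + √2*(I*√142)) + 224975) - 1*525 = √((109 + 2*I*√71) + 224975) - 525 = √(225084 + 2*I*√71) - 525 = -525 + √(225084 + 2*I*√71)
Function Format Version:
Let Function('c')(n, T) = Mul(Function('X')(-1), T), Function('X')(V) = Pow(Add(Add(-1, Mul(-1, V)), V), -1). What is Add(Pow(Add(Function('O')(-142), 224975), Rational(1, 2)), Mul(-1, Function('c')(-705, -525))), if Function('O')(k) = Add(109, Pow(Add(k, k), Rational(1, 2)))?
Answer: Add(-525, Pow(Add(225084, Mul(2, I, Pow(71, Rational(1, 2)))), Rational(1, 2))) ≈ Add(-50.570, Mul(0.017761, I))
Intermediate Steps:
Function('X')(V) = -1 (Function('X')(V) = Pow(-1, -1) = -1)
Function('c')(n, T) = Mul(-1, T)
Function('O')(k) = Add(109, Mul(Pow(2, Rational(1, 2)), Pow(k, Rational(1, 2)))) (Function('O')(k) = Add(109, Pow(Mul(2, k), Rational(1, 2))) = Add(109, Mul(Pow(2, Rational(1, 2)), Pow(k, Rational(1, 2)))))
Add(Pow(Add(Function('O')(-142), 224975), Rational(1, 2)), Mul(-1, Function('c')(-705, -525))) = Add(Pow(Add(Add(109, Mul(Pow(2, Rational(1, 2)), Pow(-142, Rational(1, 2)))), 224975), Rational(1, 2)), Mul(-1, Mul(-1, -525))) = Add(Pow(Add(Add(109, Mul(Pow(2, Rational(1, 2)), Mul(I, Pow(142, Rational(1, 2))))), 224975), Rational(1, 2)), Mul(-1, 525)) = Add(Pow(Add(Add(109, Mul(2, I, Pow(71, Rational(1, 2)))), 224975), Rational(1, 2)), -525) = Add(Pow(Add(225084, Mul(2, I, Pow(71, Rational(1, 2)))), Rational(1, 2)), -525) = Add(-525, Pow(Add(225084, Mul(2, I, Pow(71, Rational(1, 2)))), Rational(1, 2)))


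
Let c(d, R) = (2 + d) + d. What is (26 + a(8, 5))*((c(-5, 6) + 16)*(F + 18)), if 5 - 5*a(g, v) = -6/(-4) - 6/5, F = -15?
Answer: 16164/25 ≈ 646.56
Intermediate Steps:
c(d, R) = 2 + 2*d
a(g, v) = 47/50 (a(g, v) = 1 - (-6/(-4) - 6/5)/5 = 1 - (-6*(-¼) - 6*⅕)/5 = 1 - (3/2 - 6/5)/5 = 1 - ⅕*3/10 = 1 - 3/50 = 47/50)
(26 + a(8, 5))*((c(-5, 6) + 16)*(F + 18)) = (26 + 47/50)*(((2 + 2*(-5)) + 16)*(-15 + 18)) = 1347*(((2 - 10) + 16)*3)/50 = 1347*((-8 + 16)*3)/50 = 1347*(8*3)/50 = (1347/50)*24 = 16164/25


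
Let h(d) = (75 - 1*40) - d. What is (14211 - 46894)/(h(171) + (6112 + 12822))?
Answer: -32683/18798 ≈ -1.7386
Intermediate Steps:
h(d) = 35 - d (h(d) = (75 - 40) - d = 35 - d)
(14211 - 46894)/(h(171) + (6112 + 12822)) = (14211 - 46894)/((35 - 1*171) + (6112 + 12822)) = -32683/((35 - 171) + 18934) = -32683/(-136 + 18934) = -32683/18798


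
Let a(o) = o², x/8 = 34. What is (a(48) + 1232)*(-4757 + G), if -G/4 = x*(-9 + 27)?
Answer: -86069776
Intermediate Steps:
x = 272 (x = 8*34 = 272)
G = -19584 (G = -1088*(-9 + 27) = -1088*18 = -4*4896 = -19584)
(a(48) + 1232)*(-4757 + G) = (48² + 1232)*(-4757 - 19584) = (2304 + 1232)*(-24341) = 3536*(-24341) = -86069776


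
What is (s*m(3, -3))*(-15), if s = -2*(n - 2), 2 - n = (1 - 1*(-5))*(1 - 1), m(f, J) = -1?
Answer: 0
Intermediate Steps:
n = 2 (n = 2 - (1 - 1*(-5))*(1 - 1) = 2 - (1 + 5)*0 = 2 - 6*0 = 2 - 1*0 = 2 + 0 = 2)
s = 0 (s = -2*(2 - 2) = -2*0 = 0)
(s*m(3, -3))*(-15) = (0*(-1))*(-15) = 0*(-15) = 0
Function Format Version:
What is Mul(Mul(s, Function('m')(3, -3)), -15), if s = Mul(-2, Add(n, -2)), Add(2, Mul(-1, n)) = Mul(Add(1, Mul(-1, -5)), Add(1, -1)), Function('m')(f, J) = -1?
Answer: 0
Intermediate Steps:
n = 2 (n = Add(2, Mul(-1, Mul(Add(1, Mul(-1, -5)), Add(1, -1)))) = Add(2, Mul(-1, Mul(Add(1, 5), 0))) = Add(2, Mul(-1, Mul(6, 0))) = Add(2, Mul(-1, 0)) = Add(2, 0) = 2)
s = 0 (s = Mul(-2, Add(2, -2)) = Mul(-2, 0) = 0)
Mul(Mul(s, Function('m')(3, -3)), -15) = Mul(Mul(0, -1), -15) = Mul(0, -15) = 0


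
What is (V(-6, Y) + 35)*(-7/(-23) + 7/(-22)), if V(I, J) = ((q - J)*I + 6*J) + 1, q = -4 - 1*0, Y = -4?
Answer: -42/253 ≈ -0.16601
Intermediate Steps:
q = -4 (q = -4 + 0 = -4)
V(I, J) = 1 + 6*J + I*(-4 - J) (V(I, J) = ((-4 - J)*I + 6*J) + 1 = (I*(-4 - J) + 6*J) + 1 = (6*J + I*(-4 - J)) + 1 = 1 + 6*J + I*(-4 - J))
(V(-6, Y) + 35)*(-7/(-23) + 7/(-22)) = ((1 - 4*(-6) + 6*(-4) - 1*(-6)*(-4)) + 35)*(-7/(-23) + 7/(-22)) = ((1 + 24 - 24 - 24) + 35)*(-7*(-1/23) + 7*(-1/22)) = (-23 + 35)*(7/23 - 7/22) = 12*(-7/506) = -42/253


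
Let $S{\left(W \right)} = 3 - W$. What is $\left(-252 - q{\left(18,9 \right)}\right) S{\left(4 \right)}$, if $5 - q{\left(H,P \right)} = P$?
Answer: $248$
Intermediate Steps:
$q{\left(H,P \right)} = 5 - P$
$\left(-252 - q{\left(18,9 \right)}\right) S{\left(4 \right)} = \left(-252 - \left(5 - 9\right)\right) \left(3 - 4\right) = \left(-252 - -4\right) \left(-1\right) = \left(-252 + 4\right) \left(-1\right) = \left(-248\right) \left(-1\right) = 248$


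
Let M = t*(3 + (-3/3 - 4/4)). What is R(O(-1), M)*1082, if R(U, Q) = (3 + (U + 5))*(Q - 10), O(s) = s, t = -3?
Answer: -98462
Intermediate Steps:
M = -3 (M = -3*(3 + (-3/3 - 4/4)) = -3*(3 + (-3*⅓ - 4*¼)) = -3*(3 + (-1 - 1)) = -3*(3 - 2) = -3*1 = -3)
R(U, Q) = (-10 + Q)*(8 + U) (R(U, Q) = (3 + (5 + U))*(-10 + Q) = (8 + U)*(-10 + Q) = (-10 + Q)*(8 + U))
R(O(-1), M)*1082 = (-80 - 10*(-1) + 8*(-3) - 3*(-1))*1082 = (-80 + 10 - 24 + 3)*1082 = -91*1082 = -98462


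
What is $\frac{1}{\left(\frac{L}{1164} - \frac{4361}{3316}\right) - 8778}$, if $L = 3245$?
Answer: $- \frac{482478}{4234481357} \approx -0.00011394$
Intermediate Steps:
$\frac{1}{\left(\frac{L}{1164} - \frac{4361}{3316}\right) - 8778} = \frac{1}{\left(\frac{3245}{1164} - \frac{4361}{3316}\right) - 8778} = \frac{1}{\frac{710527}{482478} - 8778} = \frac{1}{- \frac{4234481357}{482478}} = - \frac{482478}{4234481357}$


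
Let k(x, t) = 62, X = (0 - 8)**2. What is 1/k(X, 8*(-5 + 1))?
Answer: 1/62 ≈ 0.016129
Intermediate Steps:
X = 64 (X = (-8)**2 = 64)
1/k(X, 8*(-5 + 1)) = 1/62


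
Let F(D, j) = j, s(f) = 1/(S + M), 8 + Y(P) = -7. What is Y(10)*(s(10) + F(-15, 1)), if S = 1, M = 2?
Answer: -20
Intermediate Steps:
Y(P) = -15 (Y(P) = -8 - 7 = -15)
s(f) = ⅓ (s(f) = 1/(1 + 2) = 1/3 = ⅓)
Y(10)*(s(10) + F(-15, 1)) = -15*(⅓ + 1) = -15*4/3 = -20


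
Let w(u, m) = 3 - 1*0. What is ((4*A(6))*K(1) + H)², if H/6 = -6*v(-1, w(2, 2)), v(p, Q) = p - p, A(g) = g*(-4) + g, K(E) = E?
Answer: 5184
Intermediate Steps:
w(u, m) = 3 (w(u, m) = 3 + 0 = 3)
A(g) = -3*g (A(g) = -4*g + g = -3*g)
v(p, Q) = 0
H = 0 (H = 6*(-6*0) = 6*0 = 0)
((4*A(6))*K(1) + H)² = ((4*(-3*6))*1 + 0)² = ((4*(-18))*1 + 0)² = (-72*1 + 0)² = (-72 + 0)² = (-72)² = 5184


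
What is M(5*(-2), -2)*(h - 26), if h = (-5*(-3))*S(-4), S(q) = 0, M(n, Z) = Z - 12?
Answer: 364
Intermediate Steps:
M(n, Z) = -12 + Z
h = 0 (h = -5*(-3)*0 = 15*0 = 0)
M(5*(-2), -2)*(h - 26) = (-12 - 2)*(0 - 26) = -14*(-26) = 364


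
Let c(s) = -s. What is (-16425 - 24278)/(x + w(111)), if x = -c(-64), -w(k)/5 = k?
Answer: 40703/619 ≈ 65.756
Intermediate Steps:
w(k) = -5*k
x = -64 (x = -(-1)*(-64) = -1*64 = -64)
(-16425 - 24278)/(x + w(111)) = (-16425 - 24278)/(-64 - 5*111) = -40703/(-64 - 555) = -40703/(-619) = -40703*(-1/619) = 40703/619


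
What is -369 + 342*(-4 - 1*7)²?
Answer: 41013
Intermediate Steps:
-369 + 342*(-4 - 1*7)² = -369 + 342*(-4 - 7)² = -369 + 342*(-11)² = -369 + 342*121 = -369 + 41382 = 41013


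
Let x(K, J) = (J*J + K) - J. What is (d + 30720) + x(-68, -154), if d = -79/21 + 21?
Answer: 1145324/21 ≈ 54539.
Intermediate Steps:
x(K, J) = K + J² - J (x(K, J) = (J² + K) - J = (K + J²) - J = K + J² - J)
d = 362/21 (d = -79*1/21 + 21 = -79/21 + 21 = 362/21 ≈ 17.238)
(d + 30720) + x(-68, -154) = (362/21 + 30720) + (-68 + (-154)² - 1*(-154)) = 645482/21 + (-68 + 23716 + 154) = 645482/21 + 23802 = 1145324/21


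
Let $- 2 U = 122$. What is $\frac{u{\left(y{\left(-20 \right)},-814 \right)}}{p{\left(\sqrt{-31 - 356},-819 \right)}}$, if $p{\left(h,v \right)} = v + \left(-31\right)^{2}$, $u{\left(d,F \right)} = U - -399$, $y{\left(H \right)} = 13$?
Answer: $\frac{169}{71} \approx 2.3803$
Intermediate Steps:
$U = -61$ ($U = \left(- \frac{1}{2}\right) 122 = -61$)
$u{\left(d,F \right)} = 338$ ($u{\left(d,F \right)} = -61 - -399 = -61 + 399 = 338$)
$p{\left(h,v \right)} = 961 + v$ ($p{\left(h,v \right)} = v + 961 = 961 + v$)
$\frac{u{\left(y{\left(-20 \right)},-814 \right)}}{p{\left(\sqrt{-31 - 356},-819 \right)}} = \frac{338}{961 - 819} = \frac{338}{142} = 338 \cdot \frac{1}{142} = \frac{169}{71}$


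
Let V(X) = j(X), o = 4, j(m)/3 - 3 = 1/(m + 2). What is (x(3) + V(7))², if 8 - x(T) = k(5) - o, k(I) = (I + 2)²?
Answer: 6889/9 ≈ 765.44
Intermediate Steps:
j(m) = 9 + 3/(2 + m) (j(m) = 9 + 3/(m + 2) = 9 + 3/(2 + m))
k(I) = (2 + I)²
x(T) = -37 (x(T) = 8 - ((2 + 5)² - 1*4) = 8 - (7² - 4) = 8 - (49 - 4) = 8 - 1*45 = 8 - 45 = -37)
V(X) = 3*(7 + 3*X)/(2 + X)
(x(3) + V(7))² = (-37 + 3*(7 + 3*7)/(2 + 7))² = (-37 + 3*(7 + 21)/9)² = (-37 + 3*(⅑)*28)² = (-37 + 28/3)² = (-83/3)² = 6889/9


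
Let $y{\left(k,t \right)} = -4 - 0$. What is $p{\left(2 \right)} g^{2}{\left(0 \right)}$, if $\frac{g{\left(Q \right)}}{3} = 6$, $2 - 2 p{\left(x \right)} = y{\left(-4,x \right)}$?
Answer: $972$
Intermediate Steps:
$y{\left(k,t \right)} = -4$ ($y{\left(k,t \right)} = -4 + 0 = -4$)
$p{\left(x \right)} = 3$ ($p{\left(x \right)} = 1 - -2 = 1 + 2 = 3$)
$g{\left(Q \right)} = 18$ ($g{\left(Q \right)} = 3 \cdot 6 = 18$)
$p{\left(2 \right)} g^{2}{\left(0 \right)} = 3 \cdot 18^{2} = 3 \cdot 324 = 972$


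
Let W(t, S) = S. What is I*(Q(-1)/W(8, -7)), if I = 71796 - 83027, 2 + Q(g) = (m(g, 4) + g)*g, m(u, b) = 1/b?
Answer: -56155/28 ≈ -2005.5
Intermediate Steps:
Q(g) = -2 + g*(1/4 + g) (Q(g) = -2 + (1/4 + g)*g = -2 + g*(1/4 + g))
I = -11231
I*(Q(-1)/W(8, -7)) = -11231*(-2 + (-1)**2 + (1/4)*(-1))/(-7) = -11231*(-2 + 1 - 1/4)*(-1)/7 = -(-56155)*(-1)/(4*7) = -11231*5/28 = -56155/28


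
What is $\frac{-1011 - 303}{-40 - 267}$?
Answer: $\frac{1314}{307} \approx 4.2801$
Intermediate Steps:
$\frac{-1011 - 303}{-40 - 267} = - \frac{1314}{-307} = \left(-1314\right) \left(- \frac{1}{307}\right) = \frac{1314}{307}$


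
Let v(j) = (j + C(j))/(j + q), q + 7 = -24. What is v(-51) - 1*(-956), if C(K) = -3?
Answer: 39223/41 ≈ 956.66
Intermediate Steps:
q = -31 (q = -7 - 24 = -31)
v(j) = (-3 + j)/(-31 + j) (v(j) = (j - 3)/(j - 31) = (-3 + j)/(-31 + j))
v(-51) - 1*(-956) = (-3 - 51)/(-31 - 51) - 1*(-956) = -54/(-82) + 956 = -1/82*(-54) + 956 = 27/41 + 956 = 39223/41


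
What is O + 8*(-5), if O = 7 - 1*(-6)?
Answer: -27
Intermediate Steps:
O = 13 (O = 7 + 6 = 13)
O + 8*(-5) = 13 + 8*(-5) = 13 - 40 = -27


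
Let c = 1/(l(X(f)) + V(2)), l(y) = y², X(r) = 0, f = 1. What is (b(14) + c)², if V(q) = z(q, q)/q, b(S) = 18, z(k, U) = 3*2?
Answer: 3025/9 ≈ 336.11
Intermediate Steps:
z(k, U) = 6
V(q) = 6/q
c = ⅓ (c = 1/(0² + 6/2) = 1/(0 + 6*(½)) = 1/(0 + 3) = 1/3 = ⅓ ≈ 0.33333)
(b(14) + c)² = (18 + ⅓)² = (55/3)² = 3025/9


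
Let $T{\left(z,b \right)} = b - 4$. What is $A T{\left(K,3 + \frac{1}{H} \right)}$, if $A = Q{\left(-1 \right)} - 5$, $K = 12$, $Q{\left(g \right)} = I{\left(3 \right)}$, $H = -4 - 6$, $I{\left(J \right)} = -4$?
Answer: $\frac{99}{10} \approx 9.9$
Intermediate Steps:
$H = -10$ ($H = -4 - 6 = -10$)
$Q{\left(g \right)} = -4$
$T{\left(z,b \right)} = -4 + b$ ($T{\left(z,b \right)} = b - 4 = -4 + b$)
$A = -9$ ($A = -4 - 5 = -9$)
$A T{\left(K,3 + \frac{1}{H} \right)} = - 9 \left(-4 + \left(3 + \frac{1}{-10}\right)\right) = - 9 \left(-4 + \left(3 - \frac{1}{10}\right)\right) = - 9 \left(-4 + \frac{29}{10}\right) = \left(-9\right) \left(- \frac{11}{10}\right) = \frac{99}{10}$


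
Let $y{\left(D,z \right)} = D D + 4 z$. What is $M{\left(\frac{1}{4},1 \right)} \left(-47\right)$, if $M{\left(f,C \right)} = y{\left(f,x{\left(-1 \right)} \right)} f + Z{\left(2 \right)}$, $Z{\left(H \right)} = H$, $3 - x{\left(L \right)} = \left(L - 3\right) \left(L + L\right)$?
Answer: $\frac{8977}{64} \approx 140.27$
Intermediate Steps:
$x{\left(L \right)} = 3 - 2 L \left(-3 + L\right)$ ($x{\left(L \right)} = 3 - \left(L - 3\right) \left(L + L\right) = 3 - \left(-3 + L\right) 2 L = 3 - 2 L \left(-3 + L\right)$)
$y{\left(D,z \right)} = D^{2} + 4 z$
$M{\left(f,C \right)} = 2 + f \left(-20 + f^{2}\right)$ ($M{\left(f,C \right)} = \left(f^{2} + 4 \left(3 - 2 \left(-1\right)^{2} + 6 \left(-1\right)\right)\right) f + 2 = \left(f^{2} + 4 \left(3 - 2 - 6\right)\right) f + 2 = \left(f^{2} + 4 \left(-5\right)\right) f + 2 = \left(f^{2} - 20\right) f + 2 = \left(-20 + f^{2}\right) f + 2 = f \left(-20 + f^{2}\right) + 2 = 2 + f \left(-20 + f^{2}\right)$)
$M{\left(\frac{1}{4},1 \right)} \left(-47\right) = \left(2 + \frac{-20 + \left(\frac{1}{4}\right)^{2}}{4}\right) \left(-47\right) = \left(2 + \frac{-20 + \frac{1}{16}}{4}\right) \left(-47\right) = \left(2 + \frac{1}{4} \left(- \frac{319}{16}\right)\right) \left(-47\right) = \left(2 - \frac{319}{64}\right) \left(-47\right) = \left(- \frac{191}{64}\right) \left(-47\right) = \frac{8977}{64}$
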